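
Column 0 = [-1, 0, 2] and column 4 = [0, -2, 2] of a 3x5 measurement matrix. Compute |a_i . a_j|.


Inner product: -1*0 + 0*-2 + 2*2
Products: [0, 0, 4]
Sum = 4.
|dot| = 4.

4


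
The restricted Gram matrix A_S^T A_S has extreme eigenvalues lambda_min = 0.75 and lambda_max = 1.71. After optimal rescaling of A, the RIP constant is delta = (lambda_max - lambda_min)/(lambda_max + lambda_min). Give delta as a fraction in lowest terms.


lambda_max - lambda_min = 1.71 - 0.75 = 0.96.
lambda_max + lambda_min = 1.71 + 0.75 = 2.46.
delta = 0.96/2.46 = 96/246 = 16/41.

16/41


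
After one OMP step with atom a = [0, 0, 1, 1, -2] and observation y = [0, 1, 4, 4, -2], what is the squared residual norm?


a^T a = 6.
a^T y = 12.
coeff = 12/6 = 2.
||r||^2 = 13.

13


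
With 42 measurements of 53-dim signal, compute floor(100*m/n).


100*m/n = 100*42/53 ≈ 79.2453.
floor = 79.

79


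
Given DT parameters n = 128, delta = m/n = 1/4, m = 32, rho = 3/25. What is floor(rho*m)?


m = 1/4*128 = 32.
rho = 3/25.
rho*m = 3/25*32 = 3.84.
k = floor(3.84) = 3.

3


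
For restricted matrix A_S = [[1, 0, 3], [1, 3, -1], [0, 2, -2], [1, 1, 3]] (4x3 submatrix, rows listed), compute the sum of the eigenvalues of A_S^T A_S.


Sum of eigenvalues of A_S^T A_S = trace(A_S^T A_S) = sum of squared column norms of A_S.
A_S^T A_S diagonal: [3, 14, 23].
trace = 3 + 14 + 23 = 40.

40


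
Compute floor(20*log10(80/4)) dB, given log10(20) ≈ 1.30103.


||x||/||e|| = 80/4 = 20.
log10(20) ≈ 1.30103.
20*log10(||x||/||e||) ≈ 20*1.30103 = 26.0206.
floor(26.0206) = 26.

26


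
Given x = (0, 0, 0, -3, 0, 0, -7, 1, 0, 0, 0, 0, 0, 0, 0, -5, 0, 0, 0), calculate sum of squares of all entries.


Non-zero entries: [(3, -3), (6, -7), (7, 1), (15, -5)]
Squares: [9, 49, 1, 25]
||x||_2^2 = sum = 84.

84


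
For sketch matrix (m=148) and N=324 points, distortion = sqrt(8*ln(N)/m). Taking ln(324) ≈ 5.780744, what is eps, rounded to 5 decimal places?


ln(324) ≈ 5.780744.
8*ln(N)/m ≈ 8*5.780744/148 ≈ 0.31247265.
eps = sqrt(0.31247265) ≈ 0.5589925 ≈ 0.55899.

0.55899


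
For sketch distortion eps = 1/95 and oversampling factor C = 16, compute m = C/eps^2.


1/eps = 95.
(1/eps)^2 = 9025.
m = 16*9025 = 144400.

144400


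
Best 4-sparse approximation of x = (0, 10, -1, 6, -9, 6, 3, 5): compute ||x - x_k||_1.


Sorted |x_i| descending: [10, 9, 6, 6, 5, 3, 1, 0]
Keep top 4: [10, 9, 6, 6]
Tail entries: [5, 3, 1, 0]
L1 error = sum of tail = 9.

9


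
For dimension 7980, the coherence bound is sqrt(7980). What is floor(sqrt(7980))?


89^2 = 7921 <= 7980 < 8100 = 90^2, so 89 <= sqrt(7980) < 90.
floor(sqrt(7980)) = 89.

89


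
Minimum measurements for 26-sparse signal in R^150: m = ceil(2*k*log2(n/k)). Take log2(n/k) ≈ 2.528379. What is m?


log2(n/k) = log2(150/26) ≈ 2.528379.
2*k*log2(n/k) ≈ 2*26*2.528379 = 131.475708.
m = ceil(131.475708) = 132.

132


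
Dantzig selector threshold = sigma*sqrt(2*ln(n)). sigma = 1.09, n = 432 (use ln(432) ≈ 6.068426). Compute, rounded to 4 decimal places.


ln(432) ≈ 6.068426.
2*ln(n) ≈ 12.136852.
sqrt(2*ln(n)) ≈ sqrt(12.136852) ≈ 3.483799.
threshold ≈ 1.09*3.483799 = 3.79734091 ≈ 3.7973.

3.7973


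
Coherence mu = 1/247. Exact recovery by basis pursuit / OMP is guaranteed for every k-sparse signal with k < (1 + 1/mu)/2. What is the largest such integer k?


1/mu = 247.
1 + 1/mu = 248.
(1 + 1/mu)/2 = 124 is an integer and the inequality is strict, so k_max = 124 - 1 = 123.

123


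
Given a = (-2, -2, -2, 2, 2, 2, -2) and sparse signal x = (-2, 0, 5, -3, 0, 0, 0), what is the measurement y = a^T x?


Non-zero terms: ['-2*-2', '-2*5', '2*-3']
Products: [4, -10, -6]
y = sum = -12.

-12


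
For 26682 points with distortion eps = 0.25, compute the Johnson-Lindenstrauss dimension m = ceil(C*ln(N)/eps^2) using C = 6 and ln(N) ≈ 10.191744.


ln(26682) ≈ 10.191744.
eps^2 = 0.25^2 = 0.0625.
C*ln(N)/eps^2 ≈ 6*10.191744/0.0625 ≈ 978.4074.
m = ceil(978.4074) = 979.

979


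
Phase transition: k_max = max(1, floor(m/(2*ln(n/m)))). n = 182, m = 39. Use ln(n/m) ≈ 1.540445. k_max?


n/m = 182/39 = 14/3.
ln(n/m) ≈ 1.540445.
2*ln(n/m) ≈ 3.08089.
m/(2*ln(n/m)) ≈ 39/3.08089 ≈ 12.6587.
floor = 12.
k_max = max(1, 12) = 12.

12


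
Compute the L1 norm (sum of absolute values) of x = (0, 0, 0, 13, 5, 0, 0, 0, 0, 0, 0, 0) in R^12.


Non-zero entries: [(3, 13), (4, 5)]
Absolute values: [13, 5]
||x||_1 = sum = 18.

18


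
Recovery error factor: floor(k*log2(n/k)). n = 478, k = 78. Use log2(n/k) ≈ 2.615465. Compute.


log2(n/k) = log2(478/78) ≈ 2.615465.
k*log2(n/k) ≈ 78*2.615465 = 204.00627.
floor(204.00627) = 204.

204


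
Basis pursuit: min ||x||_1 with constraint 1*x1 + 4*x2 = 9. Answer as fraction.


Axis intercepts:
  x1 = 9, x2 = 0: L1 = 9
  x1 = 0, x2 = 9/4: L1 = 9/4
x* = (0, 9/4)
||x*||_1 = 9/4.

9/4


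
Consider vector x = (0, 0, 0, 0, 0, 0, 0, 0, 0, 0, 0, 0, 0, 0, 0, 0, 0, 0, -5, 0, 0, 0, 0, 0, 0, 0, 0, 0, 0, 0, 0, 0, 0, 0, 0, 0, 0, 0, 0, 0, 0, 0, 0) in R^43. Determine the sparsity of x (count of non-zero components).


Non-zero positions: [18].
Sparsity = 1.

1


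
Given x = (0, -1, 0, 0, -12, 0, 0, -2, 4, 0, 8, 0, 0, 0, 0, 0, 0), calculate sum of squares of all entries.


Non-zero entries: [(1, -1), (4, -12), (7, -2), (8, 4), (10, 8)]
Squares: [1, 144, 4, 16, 64]
||x||_2^2 = sum = 229.

229


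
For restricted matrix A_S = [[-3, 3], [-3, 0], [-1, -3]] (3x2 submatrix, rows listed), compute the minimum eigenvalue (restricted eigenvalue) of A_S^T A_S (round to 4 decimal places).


A_S^T A_S = [[19, -6], [-6, 18]].
trace = 37.
det = 306.
disc = trace^2 - 4*det = 1369 - 4*306 = 145.
sqrt(145) ≈ 12.041595.
lam_min = (37 - sqrt(145))/2 ≈ (37 - 12.041595)/2 = 12.4792025 ≈ 12.4792.

12.4792


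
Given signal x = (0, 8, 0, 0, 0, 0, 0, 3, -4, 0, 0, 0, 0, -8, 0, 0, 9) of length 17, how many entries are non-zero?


Non-zero positions: [1, 7, 8, 13, 16].
Sparsity = 5.

5


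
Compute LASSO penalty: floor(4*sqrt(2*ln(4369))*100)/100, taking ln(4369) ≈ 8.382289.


ln(4369) ≈ 8.382289.
2*ln(n) ≈ 16.764578.
sqrt(2*ln(n)) ≈ sqrt(16.764578) ≈ 4.094457.
lambda ≈ 4*4.094457 = 16.377828.
floor(lambda*100)/100 = 16.37.

16.37


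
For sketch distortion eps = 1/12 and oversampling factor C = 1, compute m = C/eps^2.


1/eps = 12.
(1/eps)^2 = 144.
m = 1*144 = 144.

144


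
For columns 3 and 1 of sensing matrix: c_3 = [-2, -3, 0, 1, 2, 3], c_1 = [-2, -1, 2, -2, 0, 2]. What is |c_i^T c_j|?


Inner product: -2*-2 + -3*-1 + 0*2 + 1*-2 + 2*0 + 3*2
Products: [4, 3, 0, -2, 0, 6]
Sum = 11.
|dot| = 11.

11


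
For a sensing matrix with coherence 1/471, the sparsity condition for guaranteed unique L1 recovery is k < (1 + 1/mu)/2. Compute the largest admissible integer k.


1/mu = 471.
1 + 1/mu = 472.
(1 + 1/mu)/2 = 236 is an integer and the inequality is strict, so k_max = 236 - 1 = 235.

235


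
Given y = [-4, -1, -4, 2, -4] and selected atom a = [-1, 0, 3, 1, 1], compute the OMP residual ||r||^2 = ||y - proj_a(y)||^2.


a^T a = 12.
a^T y = -10.
coeff = -10/12 = -5/6.
||r||^2 = 134/3.

134/3


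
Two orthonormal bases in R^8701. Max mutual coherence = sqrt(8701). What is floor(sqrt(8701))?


93^2 = 8649 <= 8701 < 8836 = 94^2, so 93 <= sqrt(8701) < 94.
floor(sqrt(8701)) = 93.

93


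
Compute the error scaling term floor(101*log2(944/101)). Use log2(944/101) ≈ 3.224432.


log2(n/k) = log2(944/101) ≈ 3.224432.
k*log2(n/k) ≈ 101*3.224432 = 325.667632.
floor(325.667632) = 325.

325


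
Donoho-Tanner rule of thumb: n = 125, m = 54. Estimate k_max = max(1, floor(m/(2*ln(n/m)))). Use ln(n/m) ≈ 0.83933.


n/m = 125/54.
ln(n/m) ≈ 0.83933.
2*ln(n/m) ≈ 1.67866.
m/(2*ln(n/m)) ≈ 54/1.67866 ≈ 32.1685.
floor = 32.
k_max = max(1, 32) = 32.

32


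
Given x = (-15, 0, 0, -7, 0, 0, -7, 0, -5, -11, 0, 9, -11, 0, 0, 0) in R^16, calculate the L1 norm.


Non-zero entries: [(0, -15), (3, -7), (6, -7), (8, -5), (9, -11), (11, 9), (12, -11)]
Absolute values: [15, 7, 7, 5, 11, 9, 11]
||x||_1 = sum = 65.

65


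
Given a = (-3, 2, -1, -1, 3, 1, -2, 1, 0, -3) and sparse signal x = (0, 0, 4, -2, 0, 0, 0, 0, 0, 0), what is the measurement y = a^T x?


Non-zero terms: ['-1*4', '-1*-2']
Products: [-4, 2]
y = sum = -2.

-2


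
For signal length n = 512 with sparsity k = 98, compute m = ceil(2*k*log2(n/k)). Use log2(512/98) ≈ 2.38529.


log2(n/k) = log2(512/98) ≈ 2.38529.
2*k*log2(n/k) ≈ 2*98*2.38529 = 467.51684.
m = ceil(467.51684) = 468.

468


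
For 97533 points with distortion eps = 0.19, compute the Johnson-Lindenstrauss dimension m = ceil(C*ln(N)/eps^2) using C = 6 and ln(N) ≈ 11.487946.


ln(97533) ≈ 11.487946.
eps^2 = 0.19^2 = 0.0361.
C*ln(N)/eps^2 ≈ 6*11.487946/0.0361 ≈ 1909.3539.
m = ceil(1909.3539) = 1910.

1910


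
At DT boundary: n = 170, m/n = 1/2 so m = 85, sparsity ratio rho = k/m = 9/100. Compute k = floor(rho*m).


m = 1/2*170 = 85.
rho = 9/100.
rho*m = 9/100*85 = 7.65.
k = floor(7.65) = 7.

7


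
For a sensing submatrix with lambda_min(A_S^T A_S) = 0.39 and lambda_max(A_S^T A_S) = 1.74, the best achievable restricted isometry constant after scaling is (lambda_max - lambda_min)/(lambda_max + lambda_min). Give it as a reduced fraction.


lambda_max - lambda_min = 1.74 - 0.39 = 1.35.
lambda_max + lambda_min = 1.74 + 0.39 = 2.13.
delta = 1.35/2.13 = 135/213 = 45/71.

45/71


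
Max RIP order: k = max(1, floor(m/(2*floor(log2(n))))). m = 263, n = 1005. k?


floor(log2(1005)) = 9.
2*9 = 18.
m/(2*floor(log2(n))) = 263/18 ≈ 14.6111.
floor = 14.
k = max(1, 14) = 14.

14


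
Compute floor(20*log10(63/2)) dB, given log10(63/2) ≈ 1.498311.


||x||/||e|| = 63/2.
log10(63/2) ≈ 1.498311.
20*log10(||x||/||e||) ≈ 20*1.498311 = 29.96622.
floor(29.96622) = 29.

29


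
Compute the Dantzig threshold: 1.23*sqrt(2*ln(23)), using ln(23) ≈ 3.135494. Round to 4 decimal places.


ln(23) ≈ 3.135494.
2*ln(n) ≈ 6.270988.
sqrt(2*ln(n)) ≈ sqrt(6.270988) ≈ 2.504194.
threshold ≈ 1.23*2.504194 = 3.08015862 ≈ 3.0802.

3.0802


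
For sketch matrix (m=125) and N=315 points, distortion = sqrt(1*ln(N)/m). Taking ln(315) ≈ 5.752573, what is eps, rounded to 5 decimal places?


ln(315) ≈ 5.752573.
1*ln(N)/m ≈ 1*5.752573/125 ≈ 0.04602058.
eps = sqrt(0.04602058) ≈ 0.2145241 ≈ 0.21452.

0.21452


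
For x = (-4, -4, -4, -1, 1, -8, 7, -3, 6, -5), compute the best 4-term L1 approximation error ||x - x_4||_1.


Sorted |x_i| descending: [8, 7, 6, 5, 4, 4, 4, 3, 1, 1]
Keep top 4: [8, 7, 6, 5]
Tail entries: [4, 4, 4, 3, 1, 1]
L1 error = sum of tail = 17.

17


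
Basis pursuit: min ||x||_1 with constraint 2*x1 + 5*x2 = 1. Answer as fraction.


Axis intercepts:
  x1 = 1/2, x2 = 0: L1 = 1/2
  x1 = 0, x2 = 1/5: L1 = 1/5
x* = (0, 1/5)
||x*||_1 = 1/5.

1/5


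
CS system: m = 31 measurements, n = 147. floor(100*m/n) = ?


100*m/n = 100*31/147 ≈ 21.0884.
floor = 21.

21


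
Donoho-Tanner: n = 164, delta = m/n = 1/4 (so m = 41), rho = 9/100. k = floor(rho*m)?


m = 1/4*164 = 41.
rho = 9/100.
rho*m = 9/100*41 = 3.69.
k = floor(3.69) = 3.

3


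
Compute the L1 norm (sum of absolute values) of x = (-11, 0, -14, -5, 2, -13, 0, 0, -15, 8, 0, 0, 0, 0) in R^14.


Non-zero entries: [(0, -11), (2, -14), (3, -5), (4, 2), (5, -13), (8, -15), (9, 8)]
Absolute values: [11, 14, 5, 2, 13, 15, 8]
||x||_1 = sum = 68.

68


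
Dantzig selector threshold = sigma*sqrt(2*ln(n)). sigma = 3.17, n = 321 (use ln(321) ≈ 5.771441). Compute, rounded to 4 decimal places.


ln(321) ≈ 5.771441.
2*ln(n) ≈ 11.542882.
sqrt(2*ln(n)) ≈ sqrt(11.542882) ≈ 3.397482.
threshold ≈ 3.17*3.397482 = 10.77001794 ≈ 10.7700.

10.7700


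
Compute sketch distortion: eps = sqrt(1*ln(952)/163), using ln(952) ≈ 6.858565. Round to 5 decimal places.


ln(952) ≈ 6.858565.
1*ln(N)/m ≈ 1*6.858565/163 ≈ 0.04207709.
eps = sqrt(0.04207709) ≈ 0.205127 ≈ 0.20513.

0.20513


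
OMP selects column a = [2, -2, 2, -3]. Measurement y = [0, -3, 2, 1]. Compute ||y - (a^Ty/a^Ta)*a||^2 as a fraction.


a^T a = 21.
a^T y = 7.
coeff = 7/21 = 1/3.
||r||^2 = 35/3.

35/3


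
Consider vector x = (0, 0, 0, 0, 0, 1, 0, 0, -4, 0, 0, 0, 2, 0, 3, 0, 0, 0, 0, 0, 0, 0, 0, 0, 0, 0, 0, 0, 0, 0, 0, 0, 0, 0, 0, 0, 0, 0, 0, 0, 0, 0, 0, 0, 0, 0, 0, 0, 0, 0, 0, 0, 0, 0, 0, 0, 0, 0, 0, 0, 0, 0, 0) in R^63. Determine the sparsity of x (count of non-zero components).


Non-zero positions: [5, 8, 12, 14].
Sparsity = 4.

4


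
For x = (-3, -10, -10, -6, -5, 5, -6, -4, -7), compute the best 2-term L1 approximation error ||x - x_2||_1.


Sorted |x_i| descending: [10, 10, 7, 6, 6, 5, 5, 4, 3]
Keep top 2: [10, 10]
Tail entries: [7, 6, 6, 5, 5, 4, 3]
L1 error = sum of tail = 36.

36


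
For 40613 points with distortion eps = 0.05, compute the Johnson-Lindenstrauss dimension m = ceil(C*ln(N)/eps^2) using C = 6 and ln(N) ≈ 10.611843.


ln(40613) ≈ 10.611843.
eps^2 = 0.05^2 = 0.0025.
C*ln(N)/eps^2 ≈ 6*10.611843/0.0025 ≈ 25468.4232.
m = ceil(25468.4232) = 25469.

25469


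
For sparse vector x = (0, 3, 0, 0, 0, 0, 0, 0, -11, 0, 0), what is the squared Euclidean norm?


Non-zero entries: [(1, 3), (8, -11)]
Squares: [9, 121]
||x||_2^2 = sum = 130.

130


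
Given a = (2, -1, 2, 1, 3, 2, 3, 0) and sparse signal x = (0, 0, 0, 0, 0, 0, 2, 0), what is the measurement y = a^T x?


Non-zero terms: ['3*2']
Products: [6]
y = sum = 6.

6


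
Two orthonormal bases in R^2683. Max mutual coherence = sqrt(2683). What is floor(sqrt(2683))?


51^2 = 2601 <= 2683 < 2704 = 52^2, so 51 <= sqrt(2683) < 52.
floor(sqrt(2683)) = 51.

51


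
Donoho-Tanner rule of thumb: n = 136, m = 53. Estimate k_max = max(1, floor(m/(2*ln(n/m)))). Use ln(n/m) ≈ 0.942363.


n/m = 136/53.
ln(n/m) ≈ 0.942363.
2*ln(n/m) ≈ 1.884726.
m/(2*ln(n/m)) ≈ 53/1.884726 ≈ 28.1208.
floor = 28.
k_max = max(1, 28) = 28.

28


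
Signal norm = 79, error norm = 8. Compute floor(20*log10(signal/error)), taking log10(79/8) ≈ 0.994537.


||x||/||e|| = 79/8.
log10(79/8) ≈ 0.994537.
20*log10(||x||/||e||) ≈ 20*0.994537 = 19.89074.
floor(19.89074) = 19.

19


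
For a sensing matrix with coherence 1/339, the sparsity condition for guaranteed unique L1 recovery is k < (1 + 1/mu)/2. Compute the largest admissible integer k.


1/mu = 339.
1 + 1/mu = 340.
(1 + 1/mu)/2 = 170 is an integer and the inequality is strict, so k_max = 170 - 1 = 169.

169


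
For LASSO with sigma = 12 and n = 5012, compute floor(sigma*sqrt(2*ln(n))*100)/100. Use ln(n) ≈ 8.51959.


ln(5012) ≈ 8.51959.
2*ln(n) ≈ 17.03918.
sqrt(2*ln(n)) ≈ sqrt(17.03918) ≈ 4.127854.
lambda ≈ 12*4.127854 = 49.534248.
floor(lambda*100)/100 = 49.53.

49.53


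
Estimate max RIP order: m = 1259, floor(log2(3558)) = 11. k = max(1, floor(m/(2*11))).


floor(log2(3558)) = 11.
2*11 = 22.
m/(2*floor(log2(n))) = 1259/22 ≈ 57.2273.
floor = 57.
k = max(1, 57) = 57.

57


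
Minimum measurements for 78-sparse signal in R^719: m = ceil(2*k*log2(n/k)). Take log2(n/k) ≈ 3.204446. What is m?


log2(n/k) = log2(719/78) ≈ 3.204446.
2*k*log2(n/k) ≈ 2*78*3.204446 = 499.893576.
m = ceil(499.893576) = 500.

500


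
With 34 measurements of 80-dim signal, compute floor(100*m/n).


100*m/n = 100*34/80 ≈ 42.5.
floor = 42.

42


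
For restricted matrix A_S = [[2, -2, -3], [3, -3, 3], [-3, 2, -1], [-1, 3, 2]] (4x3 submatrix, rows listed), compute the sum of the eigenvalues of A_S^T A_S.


Sum of eigenvalues of A_S^T A_S = trace(A_S^T A_S) = sum of squared column norms of A_S.
A_S^T A_S diagonal: [23, 26, 23].
trace = 23 + 26 + 23 = 72.

72


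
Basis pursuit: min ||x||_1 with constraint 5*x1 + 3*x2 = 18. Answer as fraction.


Axis intercepts:
  x1 = 18/5, x2 = 0: L1 = 18/5
  x1 = 0, x2 = 6: L1 = 6
x* = (18/5, 0)
||x*||_1 = 18/5.

18/5


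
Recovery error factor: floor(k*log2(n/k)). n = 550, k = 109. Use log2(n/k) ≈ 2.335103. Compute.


log2(n/k) = log2(550/109) ≈ 2.335103.
k*log2(n/k) ≈ 109*2.335103 = 254.526227.
floor(254.526227) = 254.

254


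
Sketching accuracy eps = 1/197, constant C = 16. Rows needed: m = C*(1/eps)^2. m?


1/eps = 197.
(1/eps)^2 = 38809.
m = 16*38809 = 620944.

620944


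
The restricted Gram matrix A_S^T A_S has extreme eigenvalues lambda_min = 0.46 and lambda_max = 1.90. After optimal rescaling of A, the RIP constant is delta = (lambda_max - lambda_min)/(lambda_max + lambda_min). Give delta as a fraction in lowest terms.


lambda_max - lambda_min = 1.90 - 0.46 = 1.44.
lambda_max + lambda_min = 1.90 + 0.46 = 2.36.
delta = 1.44/2.36 = 144/236 = 36/59.

36/59


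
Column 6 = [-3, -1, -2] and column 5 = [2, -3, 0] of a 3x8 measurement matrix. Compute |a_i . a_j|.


Inner product: -3*2 + -1*-3 + -2*0
Products: [-6, 3, 0]
Sum = -3.
|dot| = 3.

3


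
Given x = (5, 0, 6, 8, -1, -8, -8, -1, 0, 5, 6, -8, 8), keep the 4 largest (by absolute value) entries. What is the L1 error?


Sorted |x_i| descending: [8, 8, 8, 8, 8, 6, 6, 5, 5, 1, 1, 0, 0]
Keep top 4: [8, 8, 8, 8]
Tail entries: [8, 6, 6, 5, 5, 1, 1, 0, 0]
L1 error = sum of tail = 32.

32


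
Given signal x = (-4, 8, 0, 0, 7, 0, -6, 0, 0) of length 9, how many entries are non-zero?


Non-zero positions: [0, 1, 4, 6].
Sparsity = 4.

4


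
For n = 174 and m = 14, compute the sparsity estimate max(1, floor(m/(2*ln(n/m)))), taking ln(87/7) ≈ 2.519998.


n/m = 174/14 = 87/7.
ln(n/m) ≈ 2.519998.
2*ln(n/m) ≈ 5.039996.
m/(2*ln(n/m)) ≈ 14/5.039996 ≈ 2.7778.
floor = 2.
k_max = max(1, 2) = 2.

2


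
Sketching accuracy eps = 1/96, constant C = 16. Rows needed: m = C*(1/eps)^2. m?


1/eps = 96.
(1/eps)^2 = 9216.
m = 16*9216 = 147456.

147456


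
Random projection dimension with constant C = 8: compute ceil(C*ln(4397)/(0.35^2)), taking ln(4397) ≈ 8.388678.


ln(4397) ≈ 8.388678.
eps^2 = 0.35^2 = 0.1225.
C*ln(N)/eps^2 ≈ 8*8.388678/0.1225 ≈ 547.832.
m = ceil(547.832) = 548.

548


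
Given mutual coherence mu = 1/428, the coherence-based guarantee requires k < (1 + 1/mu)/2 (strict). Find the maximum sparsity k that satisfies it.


1/mu = 428.
1 + 1/mu = 429.
(1 + 1/mu)/2 = 214.5 is not an integer, so k_max = floor(214.5) = 214.

214


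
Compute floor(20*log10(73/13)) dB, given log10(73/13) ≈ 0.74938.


||x||/||e|| = 73/13.
log10(73/13) ≈ 0.74938.
20*log10(||x||/||e||) ≈ 20*0.74938 = 14.9876.
floor(14.9876) = 14.

14


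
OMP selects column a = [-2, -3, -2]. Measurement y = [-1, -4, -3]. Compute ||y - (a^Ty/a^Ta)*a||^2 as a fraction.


a^T a = 17.
a^T y = 20.
coeff = 20/17 = 20/17.
||r||^2 = 42/17.

42/17


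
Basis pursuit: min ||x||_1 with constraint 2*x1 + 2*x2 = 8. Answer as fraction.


Axis intercepts:
  x1 = 4, x2 = 0: L1 = 4
  x1 = 0, x2 = 4: L1 = 4
x* = (4, 0)
||x*||_1 = 4.

4


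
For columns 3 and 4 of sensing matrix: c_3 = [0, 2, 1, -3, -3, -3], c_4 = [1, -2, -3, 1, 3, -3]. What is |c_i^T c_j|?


Inner product: 0*1 + 2*-2 + 1*-3 + -3*1 + -3*3 + -3*-3
Products: [0, -4, -3, -3, -9, 9]
Sum = -10.
|dot| = 10.

10


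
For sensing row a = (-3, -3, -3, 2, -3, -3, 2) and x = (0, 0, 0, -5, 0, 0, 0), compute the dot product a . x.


Non-zero terms: ['2*-5']
Products: [-10]
y = sum = -10.

-10


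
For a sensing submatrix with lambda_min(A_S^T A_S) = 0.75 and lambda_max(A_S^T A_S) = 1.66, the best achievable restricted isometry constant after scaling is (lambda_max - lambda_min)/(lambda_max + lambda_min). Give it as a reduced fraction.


lambda_max - lambda_min = 1.66 - 0.75 = 0.91.
lambda_max + lambda_min = 1.66 + 0.75 = 2.41.
delta = 0.91/2.41 = 91/241.

91/241


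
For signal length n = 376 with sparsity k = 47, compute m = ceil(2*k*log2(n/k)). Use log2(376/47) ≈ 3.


log2(n/k) = log2(376/47) ≈ 3.
2*k*log2(n/k) ≈ 2*47*3 = 282.
m = ceil(282) = 282.

282


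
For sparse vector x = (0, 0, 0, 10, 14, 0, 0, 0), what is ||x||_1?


Non-zero entries: [(3, 10), (4, 14)]
Absolute values: [10, 14]
||x||_1 = sum = 24.

24


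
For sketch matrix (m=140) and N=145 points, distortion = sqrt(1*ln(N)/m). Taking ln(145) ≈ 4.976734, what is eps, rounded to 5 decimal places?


ln(145) ≈ 4.976734.
1*ln(N)/m ≈ 1*4.976734/140 ≈ 0.0355481.
eps = sqrt(0.0355481) ≈ 0.188542 ≈ 0.18854.

0.18854


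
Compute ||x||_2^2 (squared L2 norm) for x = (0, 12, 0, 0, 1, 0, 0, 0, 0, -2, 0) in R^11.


Non-zero entries: [(1, 12), (4, 1), (9, -2)]
Squares: [144, 1, 4]
||x||_2^2 = sum = 149.

149


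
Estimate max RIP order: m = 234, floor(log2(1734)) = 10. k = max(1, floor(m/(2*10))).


floor(log2(1734)) = 10.
2*10 = 20.
m/(2*floor(log2(n))) = 234/20 ≈ 11.7.
floor = 11.
k = max(1, 11) = 11.

11


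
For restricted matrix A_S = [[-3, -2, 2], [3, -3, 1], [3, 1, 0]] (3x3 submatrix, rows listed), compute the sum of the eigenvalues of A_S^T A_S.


Sum of eigenvalues of A_S^T A_S = trace(A_S^T A_S) = sum of squared column norms of A_S.
A_S^T A_S diagonal: [27, 14, 5].
trace = 27 + 14 + 5 = 46.

46


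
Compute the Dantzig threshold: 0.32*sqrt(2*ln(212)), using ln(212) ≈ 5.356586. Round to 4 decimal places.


ln(212) ≈ 5.356586.
2*ln(n) ≈ 10.713172.
sqrt(2*ln(n)) ≈ sqrt(10.713172) ≈ 3.273098.
threshold ≈ 0.32*3.273098 = 1.04739136 ≈ 1.0474.

1.0474


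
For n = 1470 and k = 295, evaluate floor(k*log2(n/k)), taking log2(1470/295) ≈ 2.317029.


log2(n/k) = log2(1470/295) ≈ 2.317029.
k*log2(n/k) ≈ 295*2.317029 = 683.523555.
floor(683.523555) = 683.

683


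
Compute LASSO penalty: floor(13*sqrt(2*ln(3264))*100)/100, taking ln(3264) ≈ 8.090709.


ln(3264) ≈ 8.090709.
2*ln(n) ≈ 16.181418.
sqrt(2*ln(n)) ≈ sqrt(16.181418) ≈ 4.022613.
lambda ≈ 13*4.022613 = 52.293969.
floor(lambda*100)/100 = 52.29.

52.29


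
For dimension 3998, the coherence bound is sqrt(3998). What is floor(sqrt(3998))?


63^2 = 3969 <= 3998 < 4096 = 64^2, so 63 <= sqrt(3998) < 64.
floor(sqrt(3998)) = 63.

63


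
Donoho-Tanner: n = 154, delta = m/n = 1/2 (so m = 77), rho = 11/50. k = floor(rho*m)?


m = 1/2*154 = 77.
rho = 11/50.
rho*m = 11/50*77 = 16.94.
k = floor(16.94) = 16.

16


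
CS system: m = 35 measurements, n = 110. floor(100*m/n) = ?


100*m/n = 100*35/110 ≈ 31.8182.
floor = 31.

31


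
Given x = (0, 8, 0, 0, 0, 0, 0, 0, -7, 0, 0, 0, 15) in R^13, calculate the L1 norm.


Non-zero entries: [(1, 8), (8, -7), (12, 15)]
Absolute values: [8, 7, 15]
||x||_1 = sum = 30.

30


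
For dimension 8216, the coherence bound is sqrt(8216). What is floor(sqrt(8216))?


90^2 = 8100 <= 8216 < 8281 = 91^2, so 90 <= sqrt(8216) < 91.
floor(sqrt(8216)) = 90.

90


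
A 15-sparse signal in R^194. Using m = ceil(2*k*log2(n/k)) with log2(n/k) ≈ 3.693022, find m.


log2(n/k) = log2(194/15) ≈ 3.693022.
2*k*log2(n/k) ≈ 2*15*3.693022 = 110.79066.
m = ceil(110.79066) = 111.

111


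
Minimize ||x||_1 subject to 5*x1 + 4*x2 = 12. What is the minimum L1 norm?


Axis intercepts:
  x1 = 12/5, x2 = 0: L1 = 12/5
  x1 = 0, x2 = 3: L1 = 3
x* = (12/5, 0)
||x*||_1 = 12/5.

12/5


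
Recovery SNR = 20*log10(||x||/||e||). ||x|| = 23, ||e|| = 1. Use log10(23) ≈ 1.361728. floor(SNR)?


||x||/||e|| = 23/1 = 23.
log10(23) ≈ 1.361728.
20*log10(||x||/||e||) ≈ 20*1.361728 = 27.23456.
floor(27.23456) = 27.

27


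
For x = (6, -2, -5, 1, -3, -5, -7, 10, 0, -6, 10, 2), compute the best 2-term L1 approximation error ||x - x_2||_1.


Sorted |x_i| descending: [10, 10, 7, 6, 6, 5, 5, 3, 2, 2, 1, 0]
Keep top 2: [10, 10]
Tail entries: [7, 6, 6, 5, 5, 3, 2, 2, 1, 0]
L1 error = sum of tail = 37.

37


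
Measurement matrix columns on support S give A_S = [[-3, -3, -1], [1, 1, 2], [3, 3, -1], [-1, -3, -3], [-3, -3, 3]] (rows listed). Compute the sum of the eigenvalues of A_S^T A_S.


Sum of eigenvalues of A_S^T A_S = trace(A_S^T A_S) = sum of squared column norms of A_S.
A_S^T A_S diagonal: [29, 37, 24].
trace = 29 + 37 + 24 = 90.

90


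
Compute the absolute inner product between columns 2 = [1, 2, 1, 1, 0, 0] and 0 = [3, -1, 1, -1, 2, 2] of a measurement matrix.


Inner product: 1*3 + 2*-1 + 1*1 + 1*-1 + 0*2 + 0*2
Products: [3, -2, 1, -1, 0, 0]
Sum = 1.
|dot| = 1.

1


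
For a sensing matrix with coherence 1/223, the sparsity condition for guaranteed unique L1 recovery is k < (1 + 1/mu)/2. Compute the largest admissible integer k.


1/mu = 223.
1 + 1/mu = 224.
(1 + 1/mu)/2 = 112 is an integer and the inequality is strict, so k_max = 112 - 1 = 111.

111


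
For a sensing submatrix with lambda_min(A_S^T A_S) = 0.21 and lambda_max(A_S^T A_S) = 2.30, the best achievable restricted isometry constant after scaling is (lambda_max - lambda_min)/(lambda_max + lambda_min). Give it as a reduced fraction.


lambda_max - lambda_min = 2.30 - 0.21 = 2.09.
lambda_max + lambda_min = 2.30 + 0.21 = 2.51.
delta = 2.09/2.51 = 209/251.

209/251


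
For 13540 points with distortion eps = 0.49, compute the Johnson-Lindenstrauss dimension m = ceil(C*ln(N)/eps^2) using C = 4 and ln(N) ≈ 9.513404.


ln(13540) ≈ 9.513404.
eps^2 = 0.49^2 = 0.2401.
C*ln(N)/eps^2 ≈ 4*9.513404/0.2401 ≈ 158.4907.
m = ceil(158.4907) = 159.

159


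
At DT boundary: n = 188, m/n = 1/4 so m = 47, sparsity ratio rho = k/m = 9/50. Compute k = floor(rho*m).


m = 1/4*188 = 47.
rho = 9/50.
rho*m = 9/50*47 = 8.46.
k = floor(8.46) = 8.

8


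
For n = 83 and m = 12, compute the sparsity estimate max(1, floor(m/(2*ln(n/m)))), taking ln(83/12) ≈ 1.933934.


n/m = 83/12.
ln(n/m) ≈ 1.933934.
2*ln(n/m) ≈ 3.867868.
m/(2*ln(n/m)) ≈ 12/3.867868 ≈ 3.1025.
floor = 3.
k_max = max(1, 3) = 3.

3


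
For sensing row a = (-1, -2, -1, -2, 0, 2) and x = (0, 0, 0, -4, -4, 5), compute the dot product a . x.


Non-zero terms: ['-2*-4', '0*-4', '2*5']
Products: [8, 0, 10]
y = sum = 18.

18


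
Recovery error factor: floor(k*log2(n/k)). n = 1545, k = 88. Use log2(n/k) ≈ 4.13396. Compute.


log2(n/k) = log2(1545/88) ≈ 4.13396.
k*log2(n/k) ≈ 88*4.13396 = 363.78848.
floor(363.78848) = 363.

363


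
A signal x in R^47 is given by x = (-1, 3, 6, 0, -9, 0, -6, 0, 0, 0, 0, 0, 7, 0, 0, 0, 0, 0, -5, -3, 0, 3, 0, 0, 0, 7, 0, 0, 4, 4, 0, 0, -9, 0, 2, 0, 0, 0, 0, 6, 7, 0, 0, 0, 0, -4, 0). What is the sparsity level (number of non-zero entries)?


Non-zero positions: [0, 1, 2, 4, 6, 12, 18, 19, 21, 25, 28, 29, 32, 34, 39, 40, 45].
Sparsity = 17.

17


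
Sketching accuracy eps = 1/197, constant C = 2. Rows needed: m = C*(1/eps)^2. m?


1/eps = 197.
(1/eps)^2 = 38809.
m = 2*38809 = 77618.

77618


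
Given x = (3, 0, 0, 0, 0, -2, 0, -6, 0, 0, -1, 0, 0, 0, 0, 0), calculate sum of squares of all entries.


Non-zero entries: [(0, 3), (5, -2), (7, -6), (10, -1)]
Squares: [9, 4, 36, 1]
||x||_2^2 = sum = 50.

50


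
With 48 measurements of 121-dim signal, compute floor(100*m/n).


100*m/n = 100*48/121 ≈ 39.6694.
floor = 39.

39


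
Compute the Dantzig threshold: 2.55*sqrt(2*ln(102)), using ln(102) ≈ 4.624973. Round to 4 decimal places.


ln(102) ≈ 4.624973.
2*ln(n) ≈ 9.249946.
sqrt(2*ln(n)) ≈ sqrt(9.249946) ≈ 3.041372.
threshold ≈ 2.55*3.041372 = 7.7554986 ≈ 7.7555.

7.7555


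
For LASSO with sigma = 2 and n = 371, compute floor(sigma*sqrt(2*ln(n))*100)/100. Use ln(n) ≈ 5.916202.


ln(371) ≈ 5.916202.
2*ln(n) ≈ 11.832404.
sqrt(2*ln(n)) ≈ sqrt(11.832404) ≈ 3.439826.
lambda ≈ 2*3.439826 = 6.879652.
floor(lambda*100)/100 = 6.87.

6.87


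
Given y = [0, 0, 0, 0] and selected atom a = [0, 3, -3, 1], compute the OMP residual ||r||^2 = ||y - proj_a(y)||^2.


a^T a = 19.
a^T y = 0.
coeff = 0/19 = 0.
||r||^2 = 0.

0


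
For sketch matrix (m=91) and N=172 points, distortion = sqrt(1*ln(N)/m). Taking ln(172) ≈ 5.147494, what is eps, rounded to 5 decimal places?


ln(172) ≈ 5.147494.
1*ln(N)/m ≈ 1*5.147494/91 ≈ 0.05656587.
eps = sqrt(0.05656587) ≈ 0.2378358 ≈ 0.23784.

0.23784


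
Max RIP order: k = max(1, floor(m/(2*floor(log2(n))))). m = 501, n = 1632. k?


floor(log2(1632)) = 10.
2*10 = 20.
m/(2*floor(log2(n))) = 501/20 ≈ 25.05.
floor = 25.
k = max(1, 25) = 25.

25


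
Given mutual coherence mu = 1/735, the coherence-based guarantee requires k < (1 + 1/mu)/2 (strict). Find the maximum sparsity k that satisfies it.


1/mu = 735.
1 + 1/mu = 736.
(1 + 1/mu)/2 = 368 is an integer and the inequality is strict, so k_max = 368 - 1 = 367.

367


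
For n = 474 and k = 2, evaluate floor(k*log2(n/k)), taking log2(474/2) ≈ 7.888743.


log2(n/k) = log2(474/2) ≈ 7.888743.
k*log2(n/k) ≈ 2*7.888743 = 15.777486.
floor(15.777486) = 15.

15


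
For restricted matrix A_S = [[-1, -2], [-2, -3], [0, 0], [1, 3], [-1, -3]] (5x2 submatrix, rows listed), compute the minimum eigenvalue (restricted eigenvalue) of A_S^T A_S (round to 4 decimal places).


A_S^T A_S = [[7, 14], [14, 31]].
trace = 38.
det = 21.
disc = trace^2 - 4*det = 1444 - 4*21 = 1360.
sqrt(1360) ≈ 36.878178.
lam_min = (38 - sqrt(1360))/2 ≈ (38 - 36.878178)/2 = 0.560911 ≈ 0.5609.

0.5609


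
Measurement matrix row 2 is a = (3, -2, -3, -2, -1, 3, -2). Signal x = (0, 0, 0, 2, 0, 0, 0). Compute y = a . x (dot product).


Non-zero terms: ['-2*2']
Products: [-4]
y = sum = -4.

-4


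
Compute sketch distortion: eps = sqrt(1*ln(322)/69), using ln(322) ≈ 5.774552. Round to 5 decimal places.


ln(322) ≈ 5.774552.
1*ln(N)/m ≈ 1*5.774552/69 ≈ 0.08368916.
eps = sqrt(0.08368916) ≈ 0.2892908 ≈ 0.28929.

0.28929


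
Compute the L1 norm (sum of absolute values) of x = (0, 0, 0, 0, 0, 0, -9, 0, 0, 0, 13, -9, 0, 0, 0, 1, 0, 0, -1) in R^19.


Non-zero entries: [(6, -9), (10, 13), (11, -9), (15, 1), (18, -1)]
Absolute values: [9, 13, 9, 1, 1]
||x||_1 = sum = 33.

33


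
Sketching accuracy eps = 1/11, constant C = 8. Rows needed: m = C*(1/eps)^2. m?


1/eps = 11.
(1/eps)^2 = 121.
m = 8*121 = 968.

968


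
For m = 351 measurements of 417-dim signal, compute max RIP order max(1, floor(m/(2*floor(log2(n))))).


floor(log2(417)) = 8.
2*8 = 16.
m/(2*floor(log2(n))) = 351/16 ≈ 21.9375.
floor = 21.
k = max(1, 21) = 21.

21


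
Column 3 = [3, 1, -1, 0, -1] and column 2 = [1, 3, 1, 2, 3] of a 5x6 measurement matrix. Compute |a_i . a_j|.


Inner product: 3*1 + 1*3 + -1*1 + 0*2 + -1*3
Products: [3, 3, -1, 0, -3]
Sum = 2.
|dot| = 2.

2


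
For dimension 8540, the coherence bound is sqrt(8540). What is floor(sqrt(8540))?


92^2 = 8464 <= 8540 < 8649 = 93^2, so 92 <= sqrt(8540) < 93.
floor(sqrt(8540)) = 92.

92


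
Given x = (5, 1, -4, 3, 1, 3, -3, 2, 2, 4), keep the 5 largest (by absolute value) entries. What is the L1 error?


Sorted |x_i| descending: [5, 4, 4, 3, 3, 3, 2, 2, 1, 1]
Keep top 5: [5, 4, 4, 3, 3]
Tail entries: [3, 2, 2, 1, 1]
L1 error = sum of tail = 9.

9


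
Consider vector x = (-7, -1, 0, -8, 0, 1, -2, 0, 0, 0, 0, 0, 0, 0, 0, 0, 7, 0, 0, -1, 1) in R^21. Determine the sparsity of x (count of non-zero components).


Non-zero positions: [0, 1, 3, 5, 6, 16, 19, 20].
Sparsity = 8.

8


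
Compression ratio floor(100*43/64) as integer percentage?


100*m/n = 100*43/64 ≈ 67.1875.
floor = 67.

67


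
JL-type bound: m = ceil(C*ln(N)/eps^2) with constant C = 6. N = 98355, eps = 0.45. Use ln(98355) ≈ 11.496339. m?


ln(98355) ≈ 11.496339.
eps^2 = 0.45^2 = 0.2025.
C*ln(N)/eps^2 ≈ 6*11.496339/0.2025 ≈ 340.6323.
m = ceil(340.6323) = 341.

341


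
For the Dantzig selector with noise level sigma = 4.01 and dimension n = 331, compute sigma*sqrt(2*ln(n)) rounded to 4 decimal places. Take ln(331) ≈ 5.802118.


ln(331) ≈ 5.802118.
2*ln(n) ≈ 11.604236.
sqrt(2*ln(n)) ≈ sqrt(11.604236) ≈ 3.406499.
threshold ≈ 4.01*3.406499 = 13.66006099 ≈ 13.6601.

13.6601


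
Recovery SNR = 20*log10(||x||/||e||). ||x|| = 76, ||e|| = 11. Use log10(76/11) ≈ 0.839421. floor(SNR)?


||x||/||e|| = 76/11.
log10(76/11) ≈ 0.839421.
20*log10(||x||/||e||) ≈ 20*0.839421 = 16.78842.
floor(16.78842) = 16.

16


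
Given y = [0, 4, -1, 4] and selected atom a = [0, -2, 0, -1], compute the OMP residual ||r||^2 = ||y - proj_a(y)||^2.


a^T a = 5.
a^T y = -12.
coeff = -12/5 = -12/5.
||r||^2 = 21/5.

21/5


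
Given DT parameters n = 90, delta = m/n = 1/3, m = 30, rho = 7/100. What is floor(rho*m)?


m = 1/3*90 = 30.
rho = 7/100.
rho*m = 7/100*30 = 2.1.
k = floor(2.1) = 2.

2


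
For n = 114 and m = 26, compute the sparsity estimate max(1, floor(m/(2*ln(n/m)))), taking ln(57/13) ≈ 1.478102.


n/m = 114/26 = 57/13.
ln(n/m) ≈ 1.478102.
2*ln(n/m) ≈ 2.956204.
m/(2*ln(n/m)) ≈ 26/2.956204 ≈ 8.7951.
floor = 8.
k_max = max(1, 8) = 8.

8


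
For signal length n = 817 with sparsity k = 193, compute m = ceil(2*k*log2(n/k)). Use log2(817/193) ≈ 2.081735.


log2(n/k) = log2(817/193) ≈ 2.081735.
2*k*log2(n/k) ≈ 2*193*2.081735 = 803.54971.
m = ceil(803.54971) = 804.

804


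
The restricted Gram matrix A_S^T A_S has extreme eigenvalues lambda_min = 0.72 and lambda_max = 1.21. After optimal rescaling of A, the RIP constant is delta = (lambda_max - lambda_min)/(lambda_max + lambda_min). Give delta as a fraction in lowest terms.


lambda_max - lambda_min = 1.21 - 0.72 = 0.49.
lambda_max + lambda_min = 1.21 + 0.72 = 1.93.
delta = 0.49/1.93 = 49/193.

49/193


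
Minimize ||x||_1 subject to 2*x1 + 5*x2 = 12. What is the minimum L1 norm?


Axis intercepts:
  x1 = 6, x2 = 0: L1 = 6
  x1 = 0, x2 = 12/5: L1 = 12/5
x* = (0, 12/5)
||x*||_1 = 12/5.

12/5


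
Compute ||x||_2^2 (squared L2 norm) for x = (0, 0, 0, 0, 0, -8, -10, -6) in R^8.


Non-zero entries: [(5, -8), (6, -10), (7, -6)]
Squares: [64, 100, 36]
||x||_2^2 = sum = 200.

200


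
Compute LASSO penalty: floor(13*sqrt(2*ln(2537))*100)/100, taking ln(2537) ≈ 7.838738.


ln(2537) ≈ 7.838738.
2*ln(n) ≈ 15.677476.
sqrt(2*ln(n)) ≈ sqrt(15.677476) ≈ 3.959479.
lambda ≈ 13*3.959479 = 51.473227.
floor(lambda*100)/100 = 51.47.

51.47


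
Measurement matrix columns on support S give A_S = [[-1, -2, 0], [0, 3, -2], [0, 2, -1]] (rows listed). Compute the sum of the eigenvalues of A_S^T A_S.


Sum of eigenvalues of A_S^T A_S = trace(A_S^T A_S) = sum of squared column norms of A_S.
A_S^T A_S diagonal: [1, 17, 5].
trace = 1 + 17 + 5 = 23.

23


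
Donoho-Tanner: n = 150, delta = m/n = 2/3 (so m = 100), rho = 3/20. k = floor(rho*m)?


m = 2/3*150 = 100.
rho = 3/20.
rho*m = 3/20*100 = 15.
k = floor(15) = 15.

15


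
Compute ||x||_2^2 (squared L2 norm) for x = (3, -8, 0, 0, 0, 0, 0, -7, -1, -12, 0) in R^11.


Non-zero entries: [(0, 3), (1, -8), (7, -7), (8, -1), (9, -12)]
Squares: [9, 64, 49, 1, 144]
||x||_2^2 = sum = 267.

267


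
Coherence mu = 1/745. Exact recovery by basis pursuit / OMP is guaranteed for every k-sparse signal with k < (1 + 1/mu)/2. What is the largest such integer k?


1/mu = 745.
1 + 1/mu = 746.
(1 + 1/mu)/2 = 373 is an integer and the inequality is strict, so k_max = 373 - 1 = 372.

372


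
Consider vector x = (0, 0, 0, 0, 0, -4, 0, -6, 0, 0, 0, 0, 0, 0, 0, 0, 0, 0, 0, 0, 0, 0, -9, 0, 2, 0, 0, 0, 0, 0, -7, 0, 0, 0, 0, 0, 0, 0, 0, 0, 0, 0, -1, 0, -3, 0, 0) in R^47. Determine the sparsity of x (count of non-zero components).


Non-zero positions: [5, 7, 22, 24, 30, 42, 44].
Sparsity = 7.

7


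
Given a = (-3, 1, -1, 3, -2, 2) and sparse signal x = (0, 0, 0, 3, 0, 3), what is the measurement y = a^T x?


Non-zero terms: ['3*3', '2*3']
Products: [9, 6]
y = sum = 15.

15


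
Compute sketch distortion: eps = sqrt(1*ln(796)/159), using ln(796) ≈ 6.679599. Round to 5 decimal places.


ln(796) ≈ 6.679599.
1*ln(N)/m ≈ 1*6.679599/159 ≈ 0.04201006.
eps = sqrt(0.04201006) ≈ 0.2049636 ≈ 0.20496.

0.20496


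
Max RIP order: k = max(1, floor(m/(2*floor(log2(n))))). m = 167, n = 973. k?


floor(log2(973)) = 9.
2*9 = 18.
m/(2*floor(log2(n))) = 167/18 ≈ 9.2778.
floor = 9.
k = max(1, 9) = 9.

9


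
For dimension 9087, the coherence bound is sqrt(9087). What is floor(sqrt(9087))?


95^2 = 9025 <= 9087 < 9216 = 96^2, so 95 <= sqrt(9087) < 96.
floor(sqrt(9087)) = 95.

95


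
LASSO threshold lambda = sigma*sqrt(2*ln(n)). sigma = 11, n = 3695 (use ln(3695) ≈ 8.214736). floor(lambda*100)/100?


ln(3695) ≈ 8.214736.
2*ln(n) ≈ 16.429472.
sqrt(2*ln(n)) ≈ sqrt(16.429472) ≈ 4.053329.
lambda ≈ 11*4.053329 = 44.586619.
floor(lambda*100)/100 = 44.58.

44.58


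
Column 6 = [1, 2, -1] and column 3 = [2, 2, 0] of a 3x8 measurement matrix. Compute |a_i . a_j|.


Inner product: 1*2 + 2*2 + -1*0
Products: [2, 4, 0]
Sum = 6.
|dot| = 6.

6


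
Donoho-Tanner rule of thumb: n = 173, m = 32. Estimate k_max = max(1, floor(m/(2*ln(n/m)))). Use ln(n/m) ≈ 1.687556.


n/m = 173/32.
ln(n/m) ≈ 1.687556.
2*ln(n/m) ≈ 3.375112.
m/(2*ln(n/m)) ≈ 32/3.375112 ≈ 9.4812.
floor = 9.
k_max = max(1, 9) = 9.

9


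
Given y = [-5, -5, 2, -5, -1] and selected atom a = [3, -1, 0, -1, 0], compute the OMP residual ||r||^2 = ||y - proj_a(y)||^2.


a^T a = 11.
a^T y = -5.
coeff = -5/11 = -5/11.
||r||^2 = 855/11.

855/11


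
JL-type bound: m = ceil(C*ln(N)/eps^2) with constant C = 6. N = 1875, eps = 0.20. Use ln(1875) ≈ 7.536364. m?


ln(1875) ≈ 7.536364.
eps^2 = 0.20^2 = 0.04.
C*ln(N)/eps^2 ≈ 6*7.536364/0.04 ≈ 1130.4546.
m = ceil(1130.4546) = 1131.

1131


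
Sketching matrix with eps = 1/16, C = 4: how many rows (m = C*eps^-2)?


1/eps = 16.
(1/eps)^2 = 256.
m = 4*256 = 1024.

1024


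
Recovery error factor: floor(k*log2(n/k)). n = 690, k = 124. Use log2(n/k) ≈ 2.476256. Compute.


log2(n/k) = log2(690/124) ≈ 2.476256.
k*log2(n/k) ≈ 124*2.476256 = 307.055744.
floor(307.055744) = 307.

307


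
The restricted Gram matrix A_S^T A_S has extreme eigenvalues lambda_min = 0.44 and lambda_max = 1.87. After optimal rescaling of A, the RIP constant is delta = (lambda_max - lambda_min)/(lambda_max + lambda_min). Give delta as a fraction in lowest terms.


lambda_max - lambda_min = 1.87 - 0.44 = 1.43.
lambda_max + lambda_min = 1.87 + 0.44 = 2.31.
delta = 1.43/2.31 = 143/231 = 13/21.

13/21


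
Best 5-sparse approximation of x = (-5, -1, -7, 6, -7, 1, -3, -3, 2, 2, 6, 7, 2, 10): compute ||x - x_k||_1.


Sorted |x_i| descending: [10, 7, 7, 7, 6, 6, 5, 3, 3, 2, 2, 2, 1, 1]
Keep top 5: [10, 7, 7, 7, 6]
Tail entries: [6, 5, 3, 3, 2, 2, 2, 1, 1]
L1 error = sum of tail = 25.

25


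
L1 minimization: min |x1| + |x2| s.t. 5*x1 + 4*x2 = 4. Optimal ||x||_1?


Axis intercepts:
  x1 = 4/5, x2 = 0: L1 = 4/5
  x1 = 0, x2 = 1: L1 = 1
x* = (4/5, 0)
||x*||_1 = 4/5.

4/5


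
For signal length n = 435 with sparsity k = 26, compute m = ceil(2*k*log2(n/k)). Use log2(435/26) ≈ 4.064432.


log2(n/k) = log2(435/26) ≈ 4.064432.
2*k*log2(n/k) ≈ 2*26*4.064432 = 211.350464.
m = ceil(211.350464) = 212.

212


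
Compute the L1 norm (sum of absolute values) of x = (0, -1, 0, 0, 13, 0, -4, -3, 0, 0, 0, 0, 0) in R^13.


Non-zero entries: [(1, -1), (4, 13), (6, -4), (7, -3)]
Absolute values: [1, 13, 4, 3]
||x||_1 = sum = 21.

21


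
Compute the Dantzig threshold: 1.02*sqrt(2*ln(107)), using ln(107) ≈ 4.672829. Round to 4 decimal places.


ln(107) ≈ 4.672829.
2*ln(n) ≈ 9.345658.
sqrt(2*ln(n)) ≈ sqrt(9.345658) ≈ 3.057067.
threshold ≈ 1.02*3.057067 = 3.11820834 ≈ 3.1182.

3.1182


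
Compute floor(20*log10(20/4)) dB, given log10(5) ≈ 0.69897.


||x||/||e|| = 20/4 = 5.
log10(5) ≈ 0.69897.
20*log10(||x||/||e||) ≈ 20*0.69897 = 13.9794.
floor(13.9794) = 13.

13


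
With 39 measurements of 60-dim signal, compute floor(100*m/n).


100*m/n = 100*39/60 ≈ 65.0.
floor = 65.

65


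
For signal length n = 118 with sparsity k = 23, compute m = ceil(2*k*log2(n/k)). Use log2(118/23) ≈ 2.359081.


log2(n/k) = log2(118/23) ≈ 2.359081.
2*k*log2(n/k) ≈ 2*23*2.359081 = 108.517726.
m = ceil(108.517726) = 109.

109
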